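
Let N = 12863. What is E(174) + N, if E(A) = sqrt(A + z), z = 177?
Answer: 12863 + 3*sqrt(39) ≈ 12882.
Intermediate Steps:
E(A) = sqrt(177 + A) (E(A) = sqrt(A + 177) = sqrt(177 + A))
E(174) + N = sqrt(177 + 174) + 12863 = sqrt(351) + 12863 = 3*sqrt(39) + 12863 = 12863 + 3*sqrt(39)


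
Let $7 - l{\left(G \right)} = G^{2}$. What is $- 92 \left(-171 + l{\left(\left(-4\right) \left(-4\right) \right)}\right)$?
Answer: $38640$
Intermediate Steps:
$l{\left(G \right)} = 7 - G^{2}$
$- 92 \left(-171 + l{\left(\left(-4\right) \left(-4\right) \right)}\right) = - 92 \left(-171 + \left(7 - \left(\left(-4\right) \left(-4\right)\right)^{2}\right)\right) = - 92 \left(-171 + \left(7 - 16^{2}\right)\right) = - 92 \left(-171 + \left(7 - 256\right)\right) = - 92 \left(-171 - 249\right) = \left(-92\right) \left(-420\right) = 38640$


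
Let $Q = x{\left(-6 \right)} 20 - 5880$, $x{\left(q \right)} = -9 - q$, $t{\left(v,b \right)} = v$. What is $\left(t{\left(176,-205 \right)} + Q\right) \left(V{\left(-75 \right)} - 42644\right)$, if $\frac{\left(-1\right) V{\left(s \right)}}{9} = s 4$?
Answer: $230237216$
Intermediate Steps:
$V{\left(s \right)} = - 36 s$ ($V{\left(s \right)} = - 9 s 4 = - 9 \cdot 4 s = - 36 s$)
$Q = -5940$ ($Q = \left(-9 - -6\right) 20 - 5880 = \left(-9 + 6\right) 20 - 5880 = \left(-3\right) 20 - 5880 = -60 - 5880 = -5940$)
$\left(t{\left(176,-205 \right)} + Q\right) \left(V{\left(-75 \right)} - 42644\right) = \left(176 - 5940\right) \left(\left(-36\right) \left(-75\right) - 42644\right) = - 5764 \left(2700 - 42644\right) = \left(-5764\right) \left(-39944\right) = 230237216$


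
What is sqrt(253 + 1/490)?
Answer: sqrt(1239710)/70 ≈ 15.906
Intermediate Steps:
sqrt(253 + 1/490) = sqrt(123971/490) = sqrt(1239710)/70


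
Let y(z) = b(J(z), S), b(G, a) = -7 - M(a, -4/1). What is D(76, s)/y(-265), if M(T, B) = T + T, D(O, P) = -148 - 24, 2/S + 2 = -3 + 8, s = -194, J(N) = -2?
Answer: 516/25 ≈ 20.640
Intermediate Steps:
S = ⅔ (S = 2/(-2 + (-3 + 8)) = 2/(-2 + 5) = 2/3 = 2*(⅓) = ⅔ ≈ 0.66667)
D(O, P) = -172
M(T, B) = 2*T
b(G, a) = -7 - 2*a
y(z) = -25/3 (y(z) = -7 - 2*⅔ = -7 - 4/3 = -25/3)
D(76, s)/y(-265) = -172/(-25/3) = -172*(-3/25) = 516/25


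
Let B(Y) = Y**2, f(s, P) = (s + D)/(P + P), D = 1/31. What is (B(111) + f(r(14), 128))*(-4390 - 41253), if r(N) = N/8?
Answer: -17851800927935/31744 ≈ -5.6237e+8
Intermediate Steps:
r(N) = N/8 (r(N) = N*(1/8) = N/8)
D = 1/31 ≈ 0.032258
f(s, P) = (1/31 + s)/(2*P) (f(s, P) = (s + 1/31)/(P + P) = (1/31 + s)/((2*P)) = (1/31 + s)*(1/(2*P)) = (1/31 + s)/(2*P))
(B(111) + f(r(14), 128))*(-4390 - 41253) = (111**2 + (1/62)*(1 + 31*((1/8)*14))/128)*(-4390 - 41253) = (12321 + (1/62)*(1/128)*(1 + 31*(7/4)))*(-45643) = (12321 + (1/62)*(1/128)*(1 + 217/4))*(-45643) = (12321 + (1/62)*(1/128)*(221/4))*(-45643) = (12321 + 221/31744)*(-45643) = (391118045/31744)*(-45643) = -17851800927935/31744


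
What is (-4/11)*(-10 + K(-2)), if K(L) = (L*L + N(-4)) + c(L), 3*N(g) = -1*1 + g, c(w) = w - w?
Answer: 92/33 ≈ 2.7879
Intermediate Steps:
c(w) = 0
N(g) = -1/3 + g/3 (N(g) = (-1*1 + g)/3 = (-1 + g)/3 = -1/3 + g/3)
K(L) = -5/3 + L**2 (K(L) = (L*L + (-1/3 + (1/3)*(-4))) + 0 = (L**2 + (-1/3 - 4/3)) + 0 = (L**2 - 5/3) + 0 = (-5/3 + L**2) + 0 = -5/3 + L**2)
(-4/11)*(-10 + K(-2)) = (-4/11)*(-10 + (-5/3 + (-2)**2)) = (-4*1/11)*(-10 + (-5/3 + 4)) = -4*(-10 + 7/3)/11 = -4/11*(-23/3) = 92/33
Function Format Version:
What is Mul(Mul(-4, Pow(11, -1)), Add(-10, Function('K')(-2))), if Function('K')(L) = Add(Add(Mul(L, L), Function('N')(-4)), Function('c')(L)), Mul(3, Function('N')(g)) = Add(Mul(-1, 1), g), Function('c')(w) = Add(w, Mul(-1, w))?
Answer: Rational(92, 33) ≈ 2.7879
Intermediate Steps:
Function('c')(w) = 0
Function('N')(g) = Add(Rational(-1, 3), Mul(Rational(1, 3), g)) (Function('N')(g) = Mul(Rational(1, 3), Add(Mul(-1, 1), g)) = Mul(Rational(1, 3), Add(-1, g)) = Add(Rational(-1, 3), Mul(Rational(1, 3), g)))
Function('K')(L) = Add(Rational(-5, 3), Pow(L, 2)) (Function('K')(L) = Add(Add(Mul(L, L), Add(Rational(-1, 3), Mul(Rational(1, 3), -4))), 0) = Add(Add(Pow(L, 2), Add(Rational(-1, 3), Rational(-4, 3))), 0) = Add(Add(Pow(L, 2), Rational(-5, 3)), 0) = Add(Add(Rational(-5, 3), Pow(L, 2)), 0) = Add(Rational(-5, 3), Pow(L, 2)))
Mul(Mul(-4, Pow(11, -1)), Add(-10, Function('K')(-2))) = Mul(Mul(-4, Pow(11, -1)), Add(-10, Add(Rational(-5, 3), Pow(-2, 2)))) = Mul(Mul(-4, Rational(1, 11)), Add(-10, Add(Rational(-5, 3), 4))) = Mul(Rational(-4, 11), Add(-10, Rational(7, 3))) = Mul(Rational(-4, 11), Rational(-23, 3)) = Rational(92, 33)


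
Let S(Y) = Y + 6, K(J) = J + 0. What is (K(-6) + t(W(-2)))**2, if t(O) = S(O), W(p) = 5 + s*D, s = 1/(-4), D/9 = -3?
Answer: 2209/16 ≈ 138.06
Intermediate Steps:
D = -27 (D = 9*(-3) = -27)
K(J) = J
s = -1/4 ≈ -0.25000
S(Y) = 6 + Y
W(p) = 47/4 (W(p) = 5 - 1/4*(-27) = 5 + 27/4 = 47/4)
t(O) = 6 + O
(K(-6) + t(W(-2)))**2 = (-6 + (6 + 47/4))**2 = (-6 + 71/4)**2 = (47/4)**2 = 2209/16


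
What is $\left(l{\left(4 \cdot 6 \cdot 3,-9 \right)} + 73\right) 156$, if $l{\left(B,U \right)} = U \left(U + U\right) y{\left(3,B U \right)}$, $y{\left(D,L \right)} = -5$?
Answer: $-114972$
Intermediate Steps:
$l{\left(B,U \right)} = - 10 U^{2}$ ($l{\left(B,U \right)} = U \left(U + U\right) \left(-5\right) = U 2 U \left(-5\right) = 2 U^{2} \left(-5\right) = - 10 U^{2}$)
$\left(l{\left(4 \cdot 6 \cdot 3,-9 \right)} + 73\right) 156 = \left(- 10 \left(-9\right)^{2} + 73\right) 156 = \left(\left(-10\right) 81 + 73\right) 156 = \left(-810 + 73\right) 156 = \left(-737\right) 156 = -114972$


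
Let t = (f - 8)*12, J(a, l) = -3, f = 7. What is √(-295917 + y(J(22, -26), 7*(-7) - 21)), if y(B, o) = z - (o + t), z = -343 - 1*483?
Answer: I*√296661 ≈ 544.67*I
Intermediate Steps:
t = -12 (t = (7 - 8)*12 = -1*12 = -12)
z = -826 (z = -343 - 483 = -826)
y(B, o) = -814 - o (y(B, o) = -826 - (o - 12) = -826 - (-12 + o) = -826 + (12 - o) = -814 - o)
√(-295917 + y(J(22, -26), 7*(-7) - 21)) = √(-295917 + (-814 - (7*(-7) - 21))) = √(-295917 + (-814 - (-49 - 21))) = √(-295917 + (-814 - 1*(-70))) = √(-295917 + (-814 + 70)) = √(-295917 - 744) = √(-296661) = I*√296661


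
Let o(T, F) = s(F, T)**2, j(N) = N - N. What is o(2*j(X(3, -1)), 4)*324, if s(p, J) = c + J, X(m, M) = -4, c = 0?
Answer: 0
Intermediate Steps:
j(N) = 0
s(p, J) = J (s(p, J) = 0 + J = J)
o(T, F) = T**2
o(2*j(X(3, -1)), 4)*324 = (2*0)**2*324 = 0**2*324 = 0*324 = 0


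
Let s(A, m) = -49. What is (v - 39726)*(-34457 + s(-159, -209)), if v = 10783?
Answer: 998707158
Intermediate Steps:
(v - 39726)*(-34457 + s(-159, -209)) = (10783 - 39726)*(-34457 - 49) = -28943*(-34506) = 998707158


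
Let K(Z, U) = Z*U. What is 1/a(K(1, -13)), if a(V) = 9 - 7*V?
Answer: 1/100 ≈ 0.010000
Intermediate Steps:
K(Z, U) = U*Z
1/a(K(1, -13)) = 1/(9 - (-91)) = 1/(9 - 7*(-13)) = 1/(9 + 91) = 1/100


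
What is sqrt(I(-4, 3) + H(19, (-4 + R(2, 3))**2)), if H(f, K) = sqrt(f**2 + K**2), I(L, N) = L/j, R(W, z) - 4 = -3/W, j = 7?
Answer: sqrt(-112 + 49*sqrt(5857))/14 ≈ 4.3083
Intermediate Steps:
R(W, z) = 4 - 3/W
I(L, N) = L/7
H(f, K) = sqrt(K**2 + f**2)
sqrt(I(-4, 3) + H(19, (-4 + R(2, 3))**2)) = sqrt((1/7)*(-4) + sqrt(((-4 + (4 - 3/2))**2)**2 + 19**2)) = sqrt(-4/7 + sqrt(((-4 + (4 - 3*1/2))**2)**2 + 361)) = sqrt(-4/7 + sqrt(((-4 + (4 - 3/2))**2)**2 + 361)) = sqrt(-4/7 + sqrt(((-4 + 5/2)**2)**2 + 361)) = sqrt(-4/7 + sqrt(((-3/2)**2)**2 + 361)) = sqrt(-4/7 + sqrt((9/4)**2 + 361)) = sqrt(-4/7 + sqrt(81/16 + 361)) = sqrt(-4/7 + sqrt(5857/16)) = sqrt(-4/7 + sqrt(5857)/4)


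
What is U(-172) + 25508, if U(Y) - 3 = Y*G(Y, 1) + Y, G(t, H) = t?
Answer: 54923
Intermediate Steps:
U(Y) = 3 + Y + Y**2 (U(Y) = 3 + (Y*Y + Y) = 3 + (Y**2 + Y) = 3 + (Y + Y**2) = 3 + Y + Y**2)
U(-172) + 25508 = (3 - 172 + (-172)**2) + 25508 = (3 - 172 + 29584) + 25508 = 29415 + 25508 = 54923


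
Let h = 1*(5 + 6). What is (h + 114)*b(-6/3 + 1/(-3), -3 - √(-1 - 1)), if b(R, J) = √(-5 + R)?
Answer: 125*I*√66/3 ≈ 338.5*I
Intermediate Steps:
h = 11 (h = 1*11 = 11)
(h + 114)*b(-6/3 + 1/(-3), -3 - √(-1 - 1)) = (11 + 114)*√(-5 + (-6/3 + 1/(-3))) = 125*√(-5 + (-6*⅓ + 1*(-⅓))) = 125*√(-5 + (-2 - ⅓)) = 125*√(-5 - 7/3) = 125*√(-22/3) = 125*(I*√66/3) = 125*I*√66/3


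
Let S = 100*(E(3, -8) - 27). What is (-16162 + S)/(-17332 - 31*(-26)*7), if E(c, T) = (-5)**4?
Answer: -3117/835 ≈ -3.7329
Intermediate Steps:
E(c, T) = 625
S = 59800 (S = 100*(625 - 27) = 100*598 = 59800)
(-16162 + S)/(-17332 - 31*(-26)*7) = (-16162 + 59800)/(-17332 - 31*(-26)*7) = 43638/(-17332 + 806*7) = 43638/(-17332 + 5642) = 43638/(-11690) = 43638*(-1/11690) = -3117/835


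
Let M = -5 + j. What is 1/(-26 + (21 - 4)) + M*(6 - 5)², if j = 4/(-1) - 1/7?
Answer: -583/63 ≈ -9.2540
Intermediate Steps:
j = -29/7 (j = 4*(-1) - 1*⅐ = -4 - ⅐ = -29/7 ≈ -4.1429)
M = -64/7 (M = -5 - 29/7 = -64/7 ≈ -9.1429)
1/(-26 + (21 - 4)) + M*(6 - 5)² = 1/(-26 + (21 - 4)) - 64*(6 - 5)²/7 = 1/(-26 + 17) - 64/7*1² = 1/(-9) - 64/7*1 = -⅑ - 64/7 = -583/63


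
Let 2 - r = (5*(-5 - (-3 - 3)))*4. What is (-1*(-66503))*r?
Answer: -1197054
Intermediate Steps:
r = -18 (r = 2 - 5*(-5 - (-3 - 3))*4 = 2 - 5*(-5 - 1*(-6))*4 = 2 - 5*(-5 + 6)*4 = 2 - 5*1*4 = 2 - 5*4 = 2 - 1*20 = 2 - 20 = -18)
(-1*(-66503))*r = -1*(-66503)*(-18) = 66503*(-18) = -1197054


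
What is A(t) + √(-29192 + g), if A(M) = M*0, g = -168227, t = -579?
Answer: I*√197419 ≈ 444.32*I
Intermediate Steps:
A(M) = 0
A(t) + √(-29192 + g) = 0 + √(-29192 - 168227) = 0 + √(-197419) = 0 + I*√197419 = I*√197419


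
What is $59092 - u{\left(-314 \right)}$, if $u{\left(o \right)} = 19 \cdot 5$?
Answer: $58997$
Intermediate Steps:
$u{\left(o \right)} = 95$
$59092 - u{\left(-314 \right)} = 59092 - 95 = 58997$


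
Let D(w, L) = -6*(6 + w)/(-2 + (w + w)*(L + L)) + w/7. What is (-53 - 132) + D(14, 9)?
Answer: -45993/251 ≈ -183.24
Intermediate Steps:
D(w, L) = w/7 - 6*(6 + w)/(-2 + 4*L*w) (D(w, L) = -6*(6 + w)/(-2 + (2*w)*(2*L)) + w*(1/7) = -6*(6 + w)/(-2 + 4*L*w) + w/7 = w/7 - 6*(6 + w)/(-2 + 4*L*w))
(-53 - 132) + D(14, 9) = (-53 - 132) + 2*(-63 - 11*14 + 9*14**2)/(7*(-1 + 2*9*14)) = -185 + 2*(-63 - 154 + 9*196)/(7*(-1 + 252)) = -185 + (2/7)*(-63 - 154 + 1764)/251 = -185 + (2/7)*(1/251)*1547 = -185 + 442/251 = -45993/251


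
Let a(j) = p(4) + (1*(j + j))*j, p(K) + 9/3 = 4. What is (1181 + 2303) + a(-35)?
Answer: 5935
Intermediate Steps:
p(K) = 1 (p(K) = -3 + 4 = 1)
a(j) = 1 + 2*j² (a(j) = 1 + (1*(j + j))*j = 1 + (1*(2*j))*j = 1 + (2*j)*j = 1 + 2*j²)
(1181 + 2303) + a(-35) = (1181 + 2303) + (1 + 2*(-35)²) = 3484 + (1 + 2*1225) = 3484 + (1 + 2450) = 3484 + 2451 = 5935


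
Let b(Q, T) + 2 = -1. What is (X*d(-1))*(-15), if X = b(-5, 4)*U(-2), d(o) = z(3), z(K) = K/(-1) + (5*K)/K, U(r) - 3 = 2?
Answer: 450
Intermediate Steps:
b(Q, T) = -3 (b(Q, T) = -2 - 1 = -3)
U(r) = 5 (U(r) = 3 + 2 = 5)
z(K) = 5 - K (z(K) = K*(-1) + 5 = -K + 5 = 5 - K)
d(o) = 2 (d(o) = 5 - 1*3 = 5 - 3 = 2)
X = -15 (X = -3*5 = -15)
(X*d(-1))*(-15) = -15*2*(-15) = -30*(-15) = 450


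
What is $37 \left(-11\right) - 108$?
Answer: $-515$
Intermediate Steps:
$37 \left(-11\right) - 108 = -407 - 108 = -515$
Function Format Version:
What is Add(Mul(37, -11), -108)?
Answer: -515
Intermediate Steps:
Add(Mul(37, -11), -108) = Add(-407, -108) = -515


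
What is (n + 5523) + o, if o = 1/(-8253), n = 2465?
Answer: 65924963/8253 ≈ 7988.0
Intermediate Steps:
o = -1/8253 ≈ -0.00012117
(n + 5523) + o = (2465 + 5523) - 1/8253 = 7988 - 1/8253 = 65924963/8253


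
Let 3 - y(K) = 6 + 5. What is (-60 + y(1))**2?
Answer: 4624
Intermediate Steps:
y(K) = -8 (y(K) = 3 - (6 + 5) = 3 - 1*11 = 3 - 11 = -8)
(-60 + y(1))**2 = (-60 - 8)**2 = (-68)**2 = 4624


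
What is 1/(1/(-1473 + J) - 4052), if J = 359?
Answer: -1114/4513929 ≈ -0.00024679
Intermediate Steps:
1/(1/(-1473 + J) - 4052) = 1/(1/(-1473 + 359) - 4052) = 1/(1/(-1114) - 4052) = 1/(-1/1114 - 4052) = 1/(-4513929/1114) = -1114/4513929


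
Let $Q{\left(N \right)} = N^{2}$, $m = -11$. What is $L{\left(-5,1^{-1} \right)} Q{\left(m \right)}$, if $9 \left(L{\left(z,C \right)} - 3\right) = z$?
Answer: $\frac{2662}{9} \approx 295.78$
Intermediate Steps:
$L{\left(z,C \right)} = 3 + \frac{z}{9}$
$L{\left(-5,1^{-1} \right)} Q{\left(m \right)} = \left(3 + \frac{1}{9} \left(-5\right)\right) \left(-11\right)^{2} = \left(3 - \frac{5}{9}\right) 121 = \frac{22}{9} \cdot 121 = \frac{2662}{9}$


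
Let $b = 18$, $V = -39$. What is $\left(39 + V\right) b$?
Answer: $0$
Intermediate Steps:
$\left(39 + V\right) b = \left(39 - 39\right) 18 = 0 \cdot 18 = 0$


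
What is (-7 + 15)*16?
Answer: 128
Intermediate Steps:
(-7 + 15)*16 = 8*16 = 128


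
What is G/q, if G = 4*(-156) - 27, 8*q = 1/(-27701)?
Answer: 144266808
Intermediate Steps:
q = -1/221608 (q = (⅛)/(-27701) = (⅛)*(-1/27701) = -1/221608 ≈ -4.5125e-6)
G = -651 (G = -624 - 27 = -651)
G/q = -651/(-1/221608) = -651*(-221608) = 144266808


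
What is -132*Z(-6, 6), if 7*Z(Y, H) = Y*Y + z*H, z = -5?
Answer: -792/7 ≈ -113.14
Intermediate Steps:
Z(Y, H) = -5*H/7 + Y²/7 (Z(Y, H) = (Y*Y - 5*H)/7 = (Y² - 5*H)/7 = -5*H/7 + Y²/7)
-132*Z(-6, 6) = -132*(-5/7*6 + (⅐)*(-6)²) = -132*(-30/7 + (⅐)*36) = -132*(-30/7 + 36/7) = -132*6/7 = -792/7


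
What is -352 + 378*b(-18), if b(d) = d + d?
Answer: -13960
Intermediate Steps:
b(d) = 2*d
-352 + 378*b(-18) = -352 + 378*(2*(-18)) = -352 + 378*(-36) = -352 - 13608 = -13960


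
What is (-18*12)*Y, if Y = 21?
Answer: -4536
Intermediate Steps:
(-18*12)*Y = -18*12*21 = -216*21 = -4536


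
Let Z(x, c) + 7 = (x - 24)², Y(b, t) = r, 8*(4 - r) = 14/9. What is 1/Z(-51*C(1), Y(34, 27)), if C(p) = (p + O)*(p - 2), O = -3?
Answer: 1/15869 ≈ 6.3016e-5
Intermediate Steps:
C(p) = (-3 + p)*(-2 + p) (C(p) = (p - 3)*(p - 2) = (-3 + p)*(-2 + p))
r = 137/36 (r = 4 - 7/(4*9) = 4 - ⅛*14/9 = 4 - 7/36 = 137/36 ≈ 3.8056)
Y(b, t) = 137/36
Z(x, c) = -7 + (-24 + x)² (Z(x, c) = -7 + (x - 24)² = -7 + (-24 + x)²)
1/Z(-51*C(1), Y(34, 27)) = 1/(-7 + (-24 - 51*(6 + 1² - 5*1))²) = 1/(-7 + (-24 - 51*(6 + 1 - 5))²) = 1/(-7 + (-24 - 51*2)²) = 1/(-7 + (-24 - 102)²) = 1/(-7 + (-126)²) = 1/(-7 + 15876) = 1/15869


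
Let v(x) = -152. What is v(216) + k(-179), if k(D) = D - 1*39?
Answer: -370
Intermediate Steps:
k(D) = -39 + D (k(D) = D - 39 = -39 + D)
v(216) + k(-179) = -152 + (-39 - 179) = -152 - 218 = -370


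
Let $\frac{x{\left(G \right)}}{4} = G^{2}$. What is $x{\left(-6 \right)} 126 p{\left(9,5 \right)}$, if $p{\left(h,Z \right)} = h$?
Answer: $163296$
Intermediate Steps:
$x{\left(G \right)} = 4 G^{2}$
$x{\left(-6 \right)} 126 p{\left(9,5 \right)} = 4 \left(-6\right)^{2} \cdot 126 \cdot 9 = 4 \cdot 36 \cdot 126 \cdot 9 = 144 \cdot 126 \cdot 9 = 18144 \cdot 9 = 163296$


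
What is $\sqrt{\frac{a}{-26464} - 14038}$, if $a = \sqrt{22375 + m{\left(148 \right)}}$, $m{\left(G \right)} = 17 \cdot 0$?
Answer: $\frac{\sqrt{-614463699328 - 8270 \sqrt{895}}}{6616} \approx 118.48 i$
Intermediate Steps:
$m{\left(G \right)} = 0$
$a = 5 \sqrt{895}$ ($a = \sqrt{22375 + 0} = \sqrt{22375} = 5 \sqrt{895} \approx 149.58$)
$\sqrt{\frac{a}{-26464} - 14038} = \sqrt{\frac{5 \sqrt{895}}{-26464} - 14038} = \sqrt{5 \sqrt{895} \left(- \frac{1}{26464}\right) - 14038} = \sqrt{- \frac{5 \sqrt{895}}{26464} - 14038} = \sqrt{-14038 - \frac{5 \sqrt{895}}{26464}}$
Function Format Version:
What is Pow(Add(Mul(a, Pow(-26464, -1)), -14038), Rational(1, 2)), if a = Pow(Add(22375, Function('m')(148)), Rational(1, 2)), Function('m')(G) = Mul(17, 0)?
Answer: Mul(Rational(1, 6616), Pow(Add(-614463699328, Mul(-8270, Pow(895, Rational(1, 2)))), Rational(1, 2))) ≈ Mul(118.48, I)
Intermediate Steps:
Function('m')(G) = 0
a = Mul(5, Pow(895, Rational(1, 2))) (a = Pow(Add(22375, 0), Rational(1, 2)) = Pow(22375, Rational(1, 2)) = Mul(5, Pow(895, Rational(1, 2))) ≈ 149.58)
Pow(Add(Mul(a, Pow(-26464, -1)), -14038), Rational(1, 2)) = Pow(Add(Mul(Mul(5, Pow(895, Rational(1, 2))), Pow(-26464, -1)), -14038), Rational(1, 2)) = Pow(Add(Mul(Mul(5, Pow(895, Rational(1, 2))), Rational(-1, 26464)), -14038), Rational(1, 2)) = Pow(Add(Mul(Rational(-5, 26464), Pow(895, Rational(1, 2))), -14038), Rational(1, 2)) = Pow(Add(-14038, Mul(Rational(-5, 26464), Pow(895, Rational(1, 2)))), Rational(1, 2))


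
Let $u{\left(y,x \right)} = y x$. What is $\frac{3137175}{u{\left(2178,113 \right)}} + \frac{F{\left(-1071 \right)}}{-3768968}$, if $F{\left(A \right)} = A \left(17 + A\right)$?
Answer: $\frac{2695165811}{216525628} \approx 12.447$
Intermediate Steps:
$u{\left(y,x \right)} = x y$
$\frac{3137175}{u{\left(2178,113 \right)}} + \frac{F{\left(-1071 \right)}}{-3768968} = \frac{3137175}{113 \cdot 2178} + \frac{\left(-1071\right) \left(17 - 1071\right)}{-3768968} = \frac{3137175}{246114} + \left(-1071\right) \left(-1054\right) \left(- \frac{1}{3768968}\right) = 3137175 \cdot \frac{1}{246114} + 1128834 \left(- \frac{1}{3768968}\right) = \frac{348575}{27346} - \frac{4743}{15836} = \frac{2695165811}{216525628}$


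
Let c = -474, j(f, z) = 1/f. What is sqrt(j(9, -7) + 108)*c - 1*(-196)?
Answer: 196 - 158*sqrt(973) ≈ -4732.5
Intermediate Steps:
sqrt(j(9, -7) + 108)*c - 1*(-196) = sqrt(1/9 + 108)*(-474) - 1*(-196) = sqrt(1/9 + 108)*(-474) + 196 = sqrt(973/9)*(-474) + 196 = (sqrt(973)/3)*(-474) + 196 = -158*sqrt(973) + 196 = 196 - 158*sqrt(973)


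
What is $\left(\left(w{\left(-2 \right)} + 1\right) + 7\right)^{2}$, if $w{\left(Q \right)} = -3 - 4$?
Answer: $1$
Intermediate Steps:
$w{\left(Q \right)} = -7$ ($w{\left(Q \right)} = -3 - 4 = -7$)
$\left(\left(w{\left(-2 \right)} + 1\right) + 7\right)^{2} = \left(\left(-7 + 1\right) + 7\right)^{2} = \left(-6 + 7\right)^{2} = 1^{2} = 1$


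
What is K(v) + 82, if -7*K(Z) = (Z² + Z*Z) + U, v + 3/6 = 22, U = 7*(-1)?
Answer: -687/14 ≈ -49.071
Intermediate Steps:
U = -7
v = 43/2 (v = -½ + 22 = 43/2 ≈ 21.500)
K(Z) = 1 - 2*Z²/7 (K(Z) = -((Z² + Z*Z) - 7)/7 = -((Z² + Z²) - 7)/7 = -(2*Z² - 7)/7 = -(-7 + 2*Z²)/7 = 1 - 2*Z²/7)
K(v) + 82 = (1 - 2*(43/2)²/7) + 82 = (1 - 2/7*1849/4) + 82 = (1 - 1849/14) + 82 = -1835/14 + 82 = -687/14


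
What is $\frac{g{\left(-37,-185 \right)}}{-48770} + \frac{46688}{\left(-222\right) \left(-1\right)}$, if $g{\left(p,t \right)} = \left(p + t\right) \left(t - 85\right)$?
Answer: $\frac{113183354}{541347} \approx 209.08$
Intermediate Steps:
$g{\left(p,t \right)} = \left(-85 + t\right) \left(p + t\right)$ ($g{\left(p,t \right)} = \left(p + t\right) \left(-85 + t\right) = \left(-85 + t\right) \left(p + t\right)$)
$\frac{g{\left(-37,-185 \right)}}{-48770} + \frac{46688}{\left(-222\right) \left(-1\right)} = \frac{\left(-185\right)^{2} - -3145 - -15725 - -6845}{-48770} + \frac{46688}{\left(-222\right) \left(-1\right)} = \left(34225 + 3145 + 15725 + 6845\right) \left(- \frac{1}{48770}\right) + \frac{46688}{222} = 59940 \left(- \frac{1}{48770}\right) + 46688 \cdot \frac{1}{222} = - \frac{5994}{4877} + \frac{23344}{111} = \frac{113183354}{541347}$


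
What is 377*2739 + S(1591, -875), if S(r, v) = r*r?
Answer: 3563884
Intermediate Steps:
S(r, v) = r**2
377*2739 + S(1591, -875) = 377*2739 + 1591**2 = 1032603 + 2531281 = 3563884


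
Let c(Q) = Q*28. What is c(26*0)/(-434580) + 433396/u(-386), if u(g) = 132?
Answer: 108349/33 ≈ 3283.3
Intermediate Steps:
c(Q) = 28*Q
c(26*0)/(-434580) + 433396/u(-386) = (28*(26*0))/(-434580) + 433396/132 = (28*0)*(-1/434580) + 433396*(1/132) = 0*(-1/434580) + 108349/33 = 0 + 108349/33 = 108349/33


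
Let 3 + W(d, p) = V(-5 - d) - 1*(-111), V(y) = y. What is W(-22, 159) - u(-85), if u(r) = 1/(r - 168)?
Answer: 31626/253 ≈ 125.00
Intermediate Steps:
u(r) = 1/(-168 + r)
W(d, p) = 103 - d (W(d, p) = -3 + ((-5 - d) - 1*(-111)) = -3 + ((-5 - d) + 111) = -3 + (106 - d) = 103 - d)
W(-22, 159) - u(-85) = (103 - 1*(-22)) - 1/(-168 - 85) = (103 + 22) - 1/(-253) = 125 - 1*(-1/253) = 125 + 1/253 = 31626/253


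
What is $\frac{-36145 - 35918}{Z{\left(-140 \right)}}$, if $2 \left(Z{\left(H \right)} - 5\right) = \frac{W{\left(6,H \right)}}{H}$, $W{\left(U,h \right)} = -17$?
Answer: $- \frac{20177640}{1417} \approx -14240.0$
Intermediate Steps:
$Z{\left(H \right)} = 5 - \frac{17}{2 H}$ ($Z{\left(H \right)} = 5 + \frac{\left(-17\right) \frac{1}{H}}{2} = 5 - \frac{17}{2 H}$)
$\frac{-36145 - 35918}{Z{\left(-140 \right)}} = \frac{-36145 - 35918}{5 - \frac{17}{2 \left(-140\right)}} = - \frac{72063}{5 - - \frac{17}{280}} = - \frac{72063}{5 + \frac{17}{280}} = - \frac{72063}{\frac{1417}{280}} = \left(-72063\right) \frac{280}{1417} = - \frac{20177640}{1417}$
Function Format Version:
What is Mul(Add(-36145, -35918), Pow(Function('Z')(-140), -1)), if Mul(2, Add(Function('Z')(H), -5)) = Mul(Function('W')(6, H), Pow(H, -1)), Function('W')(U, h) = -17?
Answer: Rational(-20177640, 1417) ≈ -14240.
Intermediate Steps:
Function('Z')(H) = Add(5, Mul(Rational(-17, 2), Pow(H, -1))) (Function('Z')(H) = Add(5, Mul(Rational(1, 2), Mul(-17, Pow(H, -1)))) = Add(5, Mul(Rational(-17, 2), Pow(H, -1))))
Mul(Add(-36145, -35918), Pow(Function('Z')(-140), -1)) = Mul(Add(-36145, -35918), Pow(Add(5, Mul(Rational(-17, 2), Pow(-140, -1))), -1)) = Mul(-72063, Pow(Add(5, Mul(Rational(-17, 2), Rational(-1, 140))), -1)) = Mul(-72063, Pow(Add(5, Rational(17, 280)), -1)) = Mul(-72063, Pow(Rational(1417, 280), -1)) = Mul(-72063, Rational(280, 1417)) = Rational(-20177640, 1417)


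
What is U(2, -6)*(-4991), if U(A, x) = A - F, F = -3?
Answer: -24955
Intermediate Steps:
U(A, x) = 3 + A (U(A, x) = A - 1*(-3) = A + 3 = 3 + A)
U(2, -6)*(-4991) = (3 + 2)*(-4991) = 5*(-4991) = -24955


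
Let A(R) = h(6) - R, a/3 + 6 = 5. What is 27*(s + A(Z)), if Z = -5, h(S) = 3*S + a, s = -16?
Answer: 108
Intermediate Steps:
a = -3 (a = -18 + 3*5 = -18 + 15 = -3)
h(S) = -3 + 3*S (h(S) = 3*S - 3 = -3 + 3*S)
A(R) = 15 - R (A(R) = (-3 + 3*6) - R = (-3 + 18) - R = 15 - R)
27*(s + A(Z)) = 27*(-16 + (15 - 1*(-5))) = 27*(-16 + (15 + 5)) = 27*(-16 + 20) = 27*4 = 108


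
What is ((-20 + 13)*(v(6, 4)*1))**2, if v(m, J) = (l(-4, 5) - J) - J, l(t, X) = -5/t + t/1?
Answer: 90601/16 ≈ 5662.6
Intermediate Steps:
l(t, X) = t - 5/t (l(t, X) = -5/t + t*1 = -5/t + t = t - 5/t)
v(m, J) = -11/4 - 2*J (v(m, J) = ((-4 - 5/(-4)) - J) - J = ((-4 - 5*(-1/4)) - J) - J = ((-4 + 5/4) - J) - J = (-11/4 - J) - J = -11/4 - 2*J)
((-20 + 13)*(v(6, 4)*1))**2 = ((-20 + 13)*((-11/4 - 2*4)*1))**2 = (-7*(-11/4 - 8))**2 = (-(-301)/4)**2 = (-7*(-43/4))**2 = (301/4)**2 = 90601/16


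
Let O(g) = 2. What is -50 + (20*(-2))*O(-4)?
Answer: -130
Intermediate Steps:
-50 + (20*(-2))*O(-4) = -50 + (20*(-2))*2 = -50 - 40*2 = -50 - 80 = -130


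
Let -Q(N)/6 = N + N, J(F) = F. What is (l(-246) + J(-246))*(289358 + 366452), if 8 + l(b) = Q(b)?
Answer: 1769375380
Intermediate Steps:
Q(N) = -12*N (Q(N) = -6*(N + N) = -12*N)
l(b) = -8 - 12*b
(l(-246) + J(-246))*(289358 + 366452) = ((-8 - 12*(-246)) - 246)*(289358 + 366452) = ((-8 + 2952) - 246)*655810 = (2944 - 246)*655810 = 2698*655810 = 1769375380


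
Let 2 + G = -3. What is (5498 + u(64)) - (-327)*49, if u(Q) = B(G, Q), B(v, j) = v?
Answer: 21516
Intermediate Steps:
G = -5 (G = -2 - 3 = -5)
u(Q) = -5
(5498 + u(64)) - (-327)*49 = (5498 - 5) - (-327)*49 = 5493 - 1*(-16023) = 5493 + 16023 = 21516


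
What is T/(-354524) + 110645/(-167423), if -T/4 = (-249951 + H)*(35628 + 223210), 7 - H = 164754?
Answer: -17971127812075847/14838867913 ≈ -1.2111e+6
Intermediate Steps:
H = -164747 (H = 7 - 1*164754 = 7 - 164754 = -164747)
T = 429358403696 (T = -4*(-249951 - 164747)*(35628 + 223210) = -(-1658792)*258838 = -4*(-107339600924) = 429358403696)
T/(-354524) + 110645/(-167423) = 429358403696/(-354524) + 110645/(-167423) = 429358403696*(-1/354524) + 110645*(-1/167423) = -107339600924/88631 - 110645/167423 = -17971127812075847/14838867913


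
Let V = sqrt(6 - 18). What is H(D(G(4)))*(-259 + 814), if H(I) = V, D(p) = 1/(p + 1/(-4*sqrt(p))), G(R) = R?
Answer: 1110*I*sqrt(3) ≈ 1922.6*I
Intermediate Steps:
D(p) = 1/(p - 1/(4*sqrt(p)))
V = 2*I*sqrt(3) (V = sqrt(-12) = 2*I*sqrt(3) ≈ 3.4641*I)
H(I) = 2*I*sqrt(3)
H(D(G(4)))*(-259 + 814) = (2*I*sqrt(3))*(-259 + 814) = (2*I*sqrt(3))*555 = 1110*I*sqrt(3)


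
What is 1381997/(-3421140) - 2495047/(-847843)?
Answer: 7364188611109/2900589601020 ≈ 2.5389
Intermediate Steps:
1381997/(-3421140) - 2495047/(-847843) = 1381997*(-1/3421140) - 2495047*(-1/847843) = -1381997/3421140 + 2495047/847843 = 7364188611109/2900589601020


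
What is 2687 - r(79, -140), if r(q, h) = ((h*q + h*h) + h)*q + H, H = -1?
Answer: -660912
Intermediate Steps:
r(q, h) = -1 + q*(h + h² + h*q) (r(q, h) = ((h*q + h*h) + h)*q - 1 = ((h*q + h²) + h)*q - 1 = ((h² + h*q) + h)*q - 1 = (h + h² + h*q)*q - 1 = q*(h + h² + h*q) - 1 = -1 + q*(h + h² + h*q))
2687 - r(79, -140) = 2687 - (-1 - 140*79 - 140*79² + 79*(-140)²) = 2687 - (-1 - 11060 - 140*6241 + 79*19600) = 2687 - (-1 - 11060 - 873740 + 1548400) = 2687 - 1*663599 = 2687 - 663599 = -660912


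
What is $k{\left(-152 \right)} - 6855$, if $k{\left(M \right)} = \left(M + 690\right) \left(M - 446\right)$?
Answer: $-328579$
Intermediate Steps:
$k{\left(M \right)} = \left(-446 + M\right) \left(690 + M\right)$ ($k{\left(M \right)} = \left(690 + M\right) \left(-446 + M\right) = \left(-446 + M\right) \left(690 + M\right)$)
$k{\left(-152 \right)} - 6855 = \left(-307740 + \left(-152\right)^{2} + 244 \left(-152\right)\right) - 6855 = \left(-307740 + 23104 - 37088\right) - 6855 = -321724 - 6855 = -328579$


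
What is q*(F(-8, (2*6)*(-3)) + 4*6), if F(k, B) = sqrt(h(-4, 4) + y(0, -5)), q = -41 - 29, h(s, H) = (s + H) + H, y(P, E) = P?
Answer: -1820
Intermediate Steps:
h(s, H) = s + 2*H (h(s, H) = (H + s) + H = s + 2*H)
q = -70
F(k, B) = 2 (F(k, B) = sqrt((-4 + 2*4) + 0) = sqrt((-4 + 8) + 0) = sqrt(4 + 0) = sqrt(4) = 2)
q*(F(-8, (2*6)*(-3)) + 4*6) = -70*(2 + 4*6) = -70*(2 + 24) = -70*26 = -1820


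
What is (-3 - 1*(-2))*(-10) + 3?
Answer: 13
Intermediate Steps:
(-3 - 1*(-2))*(-10) + 3 = (-3 + 2)*(-10) + 3 = -1*(-10) + 3 = 10 + 3 = 13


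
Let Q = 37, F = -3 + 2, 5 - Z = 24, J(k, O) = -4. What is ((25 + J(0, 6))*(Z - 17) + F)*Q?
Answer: -28009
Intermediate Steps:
Z = -19 (Z = 5 - 1*24 = 5 - 24 = -19)
F = -1
((25 + J(0, 6))*(Z - 17) + F)*Q = ((25 - 4)*(-19 - 17) - 1)*37 = (21*(-36) - 1)*37 = (-756 - 1)*37 = -757*37 = -28009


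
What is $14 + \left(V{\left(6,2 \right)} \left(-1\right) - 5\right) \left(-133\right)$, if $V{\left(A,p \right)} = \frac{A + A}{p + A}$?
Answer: $\frac{1757}{2} \approx 878.5$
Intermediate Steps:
$V{\left(A,p \right)} = \frac{2 A}{A + p}$
$14 + \left(V{\left(6,2 \right)} \left(-1\right) - 5\right) \left(-133\right) = 14 + \left(2 \cdot 6 \frac{1}{6 + 2} \left(-1\right) - 5\right) \left(-133\right) = 14 + \left(2 \cdot 6 \cdot \frac{1}{8} \left(-1\right) - 5\right) \left(-133\right) = 14 + \left(\frac{3}{2} \left(-1\right) - 5\right) \left(-133\right) = 14 + \left(- \frac{3}{2} - 5\right) \left(-133\right) = 14 - - \frac{1729}{2} = 14 + \frac{1729}{2} = \frac{1757}{2}$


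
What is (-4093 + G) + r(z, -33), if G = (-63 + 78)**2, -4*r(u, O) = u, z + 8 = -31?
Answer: -15433/4 ≈ -3858.3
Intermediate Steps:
z = -39 (z = -8 - 31 = -39)
r(u, O) = -u/4
G = 225 (G = 15**2 = 225)
(-4093 + G) + r(z, -33) = (-4093 + 225) - 1/4*(-39) = -3868 + 39/4 = -15433/4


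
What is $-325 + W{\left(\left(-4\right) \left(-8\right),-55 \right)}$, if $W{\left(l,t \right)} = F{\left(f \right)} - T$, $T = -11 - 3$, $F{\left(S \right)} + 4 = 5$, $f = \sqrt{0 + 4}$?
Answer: $-310$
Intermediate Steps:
$f = 2$ ($f = \sqrt{4} = 2$)
$F{\left(S \right)} = 1$ ($F{\left(S \right)} = -4 + 5 = 1$)
$T = -14$ ($T = -11 - 3 = -14$)
$W{\left(l,t \right)} = 15$ ($W{\left(l,t \right)} = 1 - -14 = 1 + 14 = 15$)
$-325 + W{\left(\left(-4\right) \left(-8\right),-55 \right)} = -325 + 15 = -310$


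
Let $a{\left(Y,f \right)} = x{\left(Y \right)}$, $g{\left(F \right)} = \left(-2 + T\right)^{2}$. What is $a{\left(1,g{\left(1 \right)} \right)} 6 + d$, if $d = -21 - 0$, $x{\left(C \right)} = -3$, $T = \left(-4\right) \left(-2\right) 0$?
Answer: $-39$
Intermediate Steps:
$T = 0$ ($T = 8 \cdot 0 = 0$)
$g{\left(F \right)} = 4$ ($g{\left(F \right)} = \left(-2 + 0\right)^{2} = \left(-2\right)^{2} = 4$)
$a{\left(Y,f \right)} = -3$
$d = -21$ ($d = -21 + 0 = -21$)
$a{\left(1,g{\left(1 \right)} \right)} 6 + d = \left(-3\right) 6 - 21 = -18 - 21 = -39$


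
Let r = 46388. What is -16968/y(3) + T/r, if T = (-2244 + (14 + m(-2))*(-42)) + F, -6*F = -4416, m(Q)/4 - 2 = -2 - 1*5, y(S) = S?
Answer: -65592946/11597 ≈ -5656.0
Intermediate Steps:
m(Q) = -20 (m(Q) = 8 + 4*(-2 - 1*5) = 8 + 4*(-2 - 5) = 8 + 4*(-7) = 8 - 28 = -20)
F = 736 (F = -⅙*(-4416) = 736)
T = -1256 (T = (-2244 + (14 - 20)*(-42)) + 736 = (-2244 - 6*(-42)) + 736 = (-2244 + 252) + 736 = -1992 + 736 = -1256)
-16968/y(3) + T/r = -16968/3 - 1256/46388 = -16968*⅓ - 1256*1/46388 = -5656 - 314/11597 = -65592946/11597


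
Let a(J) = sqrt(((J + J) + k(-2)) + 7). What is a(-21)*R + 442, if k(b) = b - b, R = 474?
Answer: 442 + 474*I*sqrt(35) ≈ 442.0 + 2804.2*I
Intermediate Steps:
k(b) = 0
a(J) = sqrt(7 + 2*J) (a(J) = sqrt(((J + J) + 0) + 7) = sqrt((2*J + 0) + 7) = sqrt(2*J + 7) = sqrt(7 + 2*J))
a(-21)*R + 442 = sqrt(7 + 2*(-21))*474 + 442 = sqrt(7 - 42)*474 + 442 = sqrt(-35)*474 + 442 = (I*sqrt(35))*474 + 442 = 474*I*sqrt(35) + 442 = 442 + 474*I*sqrt(35)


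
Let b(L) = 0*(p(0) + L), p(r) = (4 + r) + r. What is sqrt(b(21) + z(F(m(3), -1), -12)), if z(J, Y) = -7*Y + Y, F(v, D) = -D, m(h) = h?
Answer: 6*sqrt(2) ≈ 8.4853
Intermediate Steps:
p(r) = 4 + 2*r
z(J, Y) = -6*Y
b(L) = 0 (b(L) = 0*((4 + 2*0) + L) = 0*((4 + 0) + L) = 0*(4 + L) = 0)
sqrt(b(21) + z(F(m(3), -1), -12)) = sqrt(0 - 6*(-12)) = sqrt(0 + 72) = sqrt(72) = 6*sqrt(2)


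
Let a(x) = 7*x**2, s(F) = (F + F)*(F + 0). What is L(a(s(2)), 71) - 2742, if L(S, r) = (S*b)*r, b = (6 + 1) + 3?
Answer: 315338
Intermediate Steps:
b = 10 (b = 7 + 3 = 10)
s(F) = 2*F**2 (s(F) = (2*F)*F = 2*F**2)
L(S, r) = 10*S*r (L(S, r) = (S*10)*r = (10*S)*r = 10*S*r)
L(a(s(2)), 71) - 2742 = 10*(7*(2*2**2)**2)*71 - 2742 = 10*(7*(2*4)**2)*71 - 2742 = 10*(7*8**2)*71 - 2742 = 10*(7*64)*71 - 2742 = 10*448*71 - 2742 = 318080 - 2742 = 315338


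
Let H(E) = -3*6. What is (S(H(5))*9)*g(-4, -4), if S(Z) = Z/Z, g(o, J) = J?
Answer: -36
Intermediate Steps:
H(E) = -18
S(Z) = 1
(S(H(5))*9)*g(-4, -4) = (1*9)*(-4) = 9*(-4) = -36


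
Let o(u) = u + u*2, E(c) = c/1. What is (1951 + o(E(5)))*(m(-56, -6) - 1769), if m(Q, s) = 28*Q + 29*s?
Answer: -6902626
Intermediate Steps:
E(c) = c (E(c) = c*1 = c)
o(u) = 3*u (o(u) = u + 2*u = 3*u)
(1951 + o(E(5)))*(m(-56, -6) - 1769) = (1951 + 3*5)*((28*(-56) + 29*(-6)) - 1769) = (1951 + 15)*((-1568 - 174) - 1769) = 1966*(-1742 - 1769) = 1966*(-3511) = -6902626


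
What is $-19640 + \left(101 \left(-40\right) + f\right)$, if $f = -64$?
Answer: $-23744$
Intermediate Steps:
$-19640 + \left(101 \left(-40\right) + f\right) = -19640 + \left(101 \left(-40\right) - 64\right) = -19640 - 4104 = -23744$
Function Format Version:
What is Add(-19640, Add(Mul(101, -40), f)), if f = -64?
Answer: -23744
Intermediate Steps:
Add(-19640, Add(Mul(101, -40), f)) = Add(-19640, Add(Mul(101, -40), -64)) = Add(-19640, Add(-4040, -64)) = Add(-19640, -4104) = -23744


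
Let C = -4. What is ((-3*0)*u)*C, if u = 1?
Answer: 0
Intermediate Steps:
((-3*0)*u)*C = (-3*0*1)*(-4) = (0*1)*(-4) = 0*(-4) = 0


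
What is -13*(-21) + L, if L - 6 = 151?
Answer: 430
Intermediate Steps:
L = 157 (L = 6 + 151 = 157)
-13*(-21) + L = -13*(-21) + 157 = 273 + 157 = 430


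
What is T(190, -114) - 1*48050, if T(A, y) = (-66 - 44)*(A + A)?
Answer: -89850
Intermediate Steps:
T(A, y) = -220*A
T(190, -114) - 1*48050 = -220*190 - 1*48050 = -41800 - 48050 = -89850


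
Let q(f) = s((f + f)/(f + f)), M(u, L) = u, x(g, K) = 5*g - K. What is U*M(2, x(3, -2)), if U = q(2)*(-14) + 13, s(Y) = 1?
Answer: -2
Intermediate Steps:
x(g, K) = -K + 5*g
q(f) = 1
U = -1 (U = 1*(-14) + 13 = -14 + 13 = -1)
U*M(2, x(3, -2)) = -1*2 = -2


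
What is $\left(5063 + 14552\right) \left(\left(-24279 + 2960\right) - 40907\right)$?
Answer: $-1220562990$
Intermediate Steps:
$\left(5063 + 14552\right) \left(\left(-24279 + 2960\right) - 40907\right) = 19615 \left(-21319 - 40907\right) = 19615 \left(-62226\right) = -1220562990$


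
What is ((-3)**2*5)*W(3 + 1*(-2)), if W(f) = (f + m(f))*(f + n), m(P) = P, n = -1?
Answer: 0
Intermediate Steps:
W(f) = 2*f*(-1 + f) (W(f) = (f + f)*(f - 1) = (2*f)*(-1 + f) = 2*f*(-1 + f))
((-3)**2*5)*W(3 + 1*(-2)) = ((-3)**2*5)*(2*(3 + 1*(-2))*(-1 + (3 + 1*(-2)))) = (9*5)*(2*(3 - 2)*(-1 + (3 - 2))) = 45*(2*1*(-1 + 1)) = 45*(2*1*0) = 45*0 = 0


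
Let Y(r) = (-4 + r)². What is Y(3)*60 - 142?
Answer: -82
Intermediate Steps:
Y(3)*60 - 142 = (-4 + 3)²*60 - 142 = (-1)²*60 - 142 = 1*60 - 142 = 60 - 142 = -82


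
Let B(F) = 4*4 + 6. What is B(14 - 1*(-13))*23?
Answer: 506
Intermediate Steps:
B(F) = 22 (B(F) = 16 + 6 = 22)
B(14 - 1*(-13))*23 = 22*23 = 506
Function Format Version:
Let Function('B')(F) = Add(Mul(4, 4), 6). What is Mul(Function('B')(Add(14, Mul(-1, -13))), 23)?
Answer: 506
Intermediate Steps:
Function('B')(F) = 22 (Function('B')(F) = Add(16, 6) = 22)
Mul(Function('B')(Add(14, Mul(-1, -13))), 23) = Mul(22, 23) = 506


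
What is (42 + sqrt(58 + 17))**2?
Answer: 1839 + 420*sqrt(3) ≈ 2566.5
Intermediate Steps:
(42 + sqrt(58 + 17))**2 = (42 + sqrt(75))**2 = (42 + 5*sqrt(3))**2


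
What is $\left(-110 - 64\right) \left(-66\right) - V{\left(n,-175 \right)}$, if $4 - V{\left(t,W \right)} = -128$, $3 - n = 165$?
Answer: $11352$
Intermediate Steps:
$n = -162$ ($n = 3 - 165 = -162$)
$V{\left(t,W \right)} = 132$ ($V{\left(t,W \right)} = 4 - -128 = 4 + 128 = 132$)
$\left(-110 - 64\right) \left(-66\right) - V{\left(n,-175 \right)} = \left(-110 - 64\right) \left(-66\right) - 132 = \left(-174\right) \left(-66\right) - 132 = 11484 - 132 = 11352$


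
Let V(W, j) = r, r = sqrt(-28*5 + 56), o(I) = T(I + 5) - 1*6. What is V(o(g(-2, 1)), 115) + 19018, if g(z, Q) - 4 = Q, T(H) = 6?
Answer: 19018 + 2*I*sqrt(21) ≈ 19018.0 + 9.1651*I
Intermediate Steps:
g(z, Q) = 4 + Q
o(I) = 0 (o(I) = 6 - 1*6 = 6 - 6 = 0)
r = 2*I*sqrt(21) (r = sqrt(-140 + 56) = sqrt(-84) = 2*I*sqrt(21) ≈ 9.1651*I)
V(W, j) = 2*I*sqrt(21)
V(o(g(-2, 1)), 115) + 19018 = 2*I*sqrt(21) + 19018 = 19018 + 2*I*sqrt(21)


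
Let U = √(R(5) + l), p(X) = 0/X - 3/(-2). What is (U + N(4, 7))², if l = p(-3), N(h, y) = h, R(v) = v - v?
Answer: (8 + √6)²/4 ≈ 27.298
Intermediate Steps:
R(v) = 0
p(X) = 3/2 (p(X) = 0 - 3*(-½) = 0 + 3/2 = 3/2)
l = 3/2 ≈ 1.5000
U = √6/2 (U = √(0 + 3/2) = √(3/2) = √6/2 ≈ 1.2247)
(U + N(4, 7))² = (√6/2 + 4)² = (4 + √6/2)²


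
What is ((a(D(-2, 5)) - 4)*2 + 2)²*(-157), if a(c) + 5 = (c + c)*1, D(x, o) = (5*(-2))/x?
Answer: -2512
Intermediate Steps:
D(x, o) = -10/x
a(c) = -5 + 2*c (a(c) = -5 + (c + c)*1 = -5 + (2*c)*1 = -5 + 2*c)
((a(D(-2, 5)) - 4)*2 + 2)²*(-157) = (((-5 + 2*(-10/(-2))) - 4)*2 + 2)²*(-157) = (((-5 + 2*(-10*(-½))) - 4)*2 + 2)²*(-157) = (((-5 + 2*5) - 4)*2 + 2)²*(-157) = (((-5 + 10) - 4)*2 + 2)²*(-157) = ((5 - 4)*2 + 2)²*(-157) = (1*2 + 2)²*(-157) = (2 + 2)²*(-157) = 4²*(-157) = 16*(-157) = -2512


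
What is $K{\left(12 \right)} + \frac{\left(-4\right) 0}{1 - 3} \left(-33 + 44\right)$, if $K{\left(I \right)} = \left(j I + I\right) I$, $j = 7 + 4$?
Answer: $1728$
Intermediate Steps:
$j = 11$
$K{\left(I \right)} = 12 I^{2}$ ($K{\left(I \right)} = \left(11 I + I\right) I = 12 I I = 12 I^{2}$)
$K{\left(12 \right)} + \frac{\left(-4\right) 0}{1 - 3} \left(-33 + 44\right) = 12 \cdot 12^{2} + \frac{\left(-4\right) 0}{1 - 3} \left(-33 + 44\right) = 12 \cdot 144 + \frac{0}{-2} \cdot 11 = 1728 + 0 \left(- \frac{1}{2}\right) 11 = 1728 + 0 \cdot 11 = 1728 + 0 = 1728$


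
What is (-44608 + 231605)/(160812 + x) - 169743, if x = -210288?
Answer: -8398391665/49476 ≈ -1.6975e+5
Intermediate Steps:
(-44608 + 231605)/(160812 + x) - 169743 = (-44608 + 231605)/(160812 - 210288) - 169743 = 186997/(-49476) - 169743 = 186997*(-1/49476) - 169743 = -186997/49476 - 169743 = -8398391665/49476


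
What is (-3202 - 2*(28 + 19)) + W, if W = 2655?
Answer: -641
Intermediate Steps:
(-3202 - 2*(28 + 19)) + W = (-3202 - 2*(28 + 19)) + 2655 = (-3202 - 2*47) + 2655 = (-3202 - 94) + 2655 = -3296 + 2655 = -641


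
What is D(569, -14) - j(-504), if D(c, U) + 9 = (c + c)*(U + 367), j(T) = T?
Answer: 402209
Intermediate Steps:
D(c, U) = -9 + 2*c*(367 + U) (D(c, U) = -9 + (c + c)*(U + 367) = -9 + (2*c)*(367 + U) = -9 + 2*c*(367 + U))
D(569, -14) - j(-504) = (-9 + 734*569 + 2*(-14)*569) - 1*(-504) = (-9 + 417646 - 15932) + 504 = 401705 + 504 = 402209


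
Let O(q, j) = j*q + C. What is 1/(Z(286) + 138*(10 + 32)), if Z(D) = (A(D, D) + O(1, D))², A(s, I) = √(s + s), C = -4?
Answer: 21473/1798871188 - 141*√143/899435594 ≈ 1.0062e-5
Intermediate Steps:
A(s, I) = √2*√s (A(s, I) = √(2*s) = √2*√s)
O(q, j) = -4 + j*q (O(q, j) = j*q - 4 = -4 + j*q)
Z(D) = (-4 + D + √2*√D)² (Z(D) = (√2*√D + (-4 + D*1))² = (√2*√D + (-4 + D))² = (-4 + D + √2*√D)²)
1/(Z(286) + 138*(10 + 32)) = 1/((-4 + 286 + √2*√286)² + 138*(10 + 32)) = 1/((-4 + 286 + 2*√143)² + 138*42) = 1/((282 + 2*√143)² + 5796) = 1/(5796 + (282 + 2*√143)²)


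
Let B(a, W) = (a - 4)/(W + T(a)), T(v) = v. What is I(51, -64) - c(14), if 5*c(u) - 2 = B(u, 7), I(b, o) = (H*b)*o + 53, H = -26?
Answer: 8916233/105 ≈ 84917.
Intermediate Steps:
I(b, o) = 53 - 26*b*o (I(b, o) = (-26*b)*o + 53 = -26*b*o + 53 = 53 - 26*b*o)
B(a, W) = (-4 + a)/(W + a) (B(a, W) = (a - 4)/(W + a) = (-4 + a)/(W + a))
c(u) = ⅖ + (-4 + u)/(5*(7 + u)) (c(u) = ⅖ + ((-4 + u)/(7 + u))/5 = ⅖ + (-4 + u)/(5*(7 + u)))
I(51, -64) - c(14) = (53 - 26*51*(-64)) - (10 + 3*14)/(5*(7 + 14)) = (53 + 84864) - (10 + 42)/(5*21) = 84917 - 52/(5*21) = 84917 - 1*52/105 = 84917 - 52/105 = 8916233/105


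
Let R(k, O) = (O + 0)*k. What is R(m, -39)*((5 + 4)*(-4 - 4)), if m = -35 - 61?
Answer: -269568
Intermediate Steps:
m = -96
R(k, O) = O*k
R(m, -39)*((5 + 4)*(-4 - 4)) = (-39*(-96))*((5 + 4)*(-4 - 4)) = 3744*(9*(-8)) = 3744*(-72) = -269568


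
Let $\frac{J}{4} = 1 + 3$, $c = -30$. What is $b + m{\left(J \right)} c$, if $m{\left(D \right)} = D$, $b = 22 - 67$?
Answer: $-525$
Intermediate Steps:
$b = -45$
$J = 16$ ($J = 4 \left(1 + 3\right) = 4 \cdot 4 = 16$)
$b + m{\left(J \right)} c = -45 + 16 \left(-30\right) = -45 - 480 = -525$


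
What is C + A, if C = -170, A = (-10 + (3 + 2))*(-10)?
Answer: -120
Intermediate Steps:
A = 50 (A = (-10 + 5)*(-10) = -5*(-10) = 50)
C + A = -170 + 50 = -120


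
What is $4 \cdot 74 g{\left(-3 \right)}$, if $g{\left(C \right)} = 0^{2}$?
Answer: $0$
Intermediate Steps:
$g{\left(C \right)} = 0$
$4 \cdot 74 g{\left(-3 \right)} = 4 \cdot 74 \cdot 0 = 296 \cdot 0 = 0$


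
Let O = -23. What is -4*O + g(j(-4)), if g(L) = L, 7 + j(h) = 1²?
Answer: 86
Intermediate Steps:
j(h) = -6 (j(h) = -7 + 1² = -7 + 1 = -6)
-4*O + g(j(-4)) = -4*(-23) - 6 = 92 - 6 = 86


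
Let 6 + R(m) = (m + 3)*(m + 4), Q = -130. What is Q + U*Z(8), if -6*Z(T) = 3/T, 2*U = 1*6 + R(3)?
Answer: -2101/16 ≈ -131.31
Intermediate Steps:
R(m) = -6 + (3 + m)*(4 + m) (R(m) = -6 + (m + 3)*(m + 4) = -6 + (3 + m)*(4 + m))
U = 21 (U = (1*6 + (6 + 3² + 7*3))/2 = (6 + (6 + 9 + 21))/2 = (6 + 36)/2 = (½)*42 = 21)
Z(T) = -1/(2*T)
Q + U*Z(8) = -130 + 21*(-½/8) = -130 + 21*(-½*⅛) = -130 + 21*(-1/16) = -130 - 21/16 = -2101/16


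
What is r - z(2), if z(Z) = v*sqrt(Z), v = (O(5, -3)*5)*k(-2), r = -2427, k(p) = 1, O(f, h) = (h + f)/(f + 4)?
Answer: -2427 - 10*sqrt(2)/9 ≈ -2428.6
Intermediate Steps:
O(f, h) = (f + h)/(4 + f)
v = 10/9 (v = (((5 - 3)/(4 + 5))*5)*1 = ((2/9)*5)*1 = (10/9)*1 = 10/9 ≈ 1.1111)
z(Z) = 10*sqrt(Z)/9
r - z(2) = -2427 - 10*sqrt(2)/9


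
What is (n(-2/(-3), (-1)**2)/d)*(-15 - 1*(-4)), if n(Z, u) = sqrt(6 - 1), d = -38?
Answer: 11*sqrt(5)/38 ≈ 0.64728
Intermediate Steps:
n(Z, u) = sqrt(5)
(n(-2/(-3), (-1)**2)/d)*(-15 - 1*(-4)) = (sqrt(5)/(-38))*(-15 - 1*(-4)) = (-sqrt(5)/38)*(-15 + 4) = -sqrt(5)/38*(-11) = 11*sqrt(5)/38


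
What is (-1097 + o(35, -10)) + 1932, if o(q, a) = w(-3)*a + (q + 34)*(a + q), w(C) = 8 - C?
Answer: 2450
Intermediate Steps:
o(q, a) = 11*a + (34 + q)*(a + q) (o(q, a) = (8 - 1*(-3))*a + (q + 34)*(a + q) = (8 + 3)*a + (34 + q)*(a + q) = 11*a + (34 + q)*(a + q))
(-1097 + o(35, -10)) + 1932 = (-1097 + (35² + 34*35 + 45*(-10) - 10*35)) + 1932 = (-1097 + (1225 + 1190 - 450 - 350)) + 1932 = (-1097 + 1615) + 1932 = 518 + 1932 = 2450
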